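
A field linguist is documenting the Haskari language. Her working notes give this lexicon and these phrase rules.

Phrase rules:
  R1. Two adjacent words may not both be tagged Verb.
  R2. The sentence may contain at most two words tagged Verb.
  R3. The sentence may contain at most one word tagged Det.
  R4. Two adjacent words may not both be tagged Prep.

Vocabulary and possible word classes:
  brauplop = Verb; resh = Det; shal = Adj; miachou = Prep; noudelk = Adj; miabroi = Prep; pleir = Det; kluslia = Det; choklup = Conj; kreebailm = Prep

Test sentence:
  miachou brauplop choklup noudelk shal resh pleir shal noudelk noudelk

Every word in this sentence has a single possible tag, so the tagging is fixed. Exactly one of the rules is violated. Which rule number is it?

Fixed tagging: Prep Verb Conj Adj Adj Det Det Adj Adj Adj.
Rule check: R1 pass, R2 pass, R3 fail, R4 pass.
Only rule 3 fails.

3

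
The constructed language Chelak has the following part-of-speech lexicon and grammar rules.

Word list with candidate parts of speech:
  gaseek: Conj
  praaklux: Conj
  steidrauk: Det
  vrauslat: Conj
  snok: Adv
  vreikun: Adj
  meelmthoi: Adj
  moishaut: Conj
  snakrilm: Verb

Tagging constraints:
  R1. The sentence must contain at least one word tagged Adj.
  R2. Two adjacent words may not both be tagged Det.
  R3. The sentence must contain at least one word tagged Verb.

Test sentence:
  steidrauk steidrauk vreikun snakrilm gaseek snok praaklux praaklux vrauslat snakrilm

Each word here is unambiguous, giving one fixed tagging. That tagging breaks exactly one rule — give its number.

2

Fixed tagging: Det Det Adj Verb Conj Adv Conj Conj Conj Verb.
Applying the rules: R1 ok, R2 fails, R3 ok.
Only rule 2 fails.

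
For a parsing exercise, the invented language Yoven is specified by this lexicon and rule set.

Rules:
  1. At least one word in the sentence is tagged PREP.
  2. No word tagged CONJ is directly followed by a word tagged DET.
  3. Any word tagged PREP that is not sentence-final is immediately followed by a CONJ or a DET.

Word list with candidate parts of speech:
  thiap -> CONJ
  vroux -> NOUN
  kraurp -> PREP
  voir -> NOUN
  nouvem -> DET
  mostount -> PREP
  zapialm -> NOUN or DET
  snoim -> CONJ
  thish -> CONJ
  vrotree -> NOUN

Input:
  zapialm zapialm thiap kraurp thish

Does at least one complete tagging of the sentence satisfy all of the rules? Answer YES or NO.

YES

Candidates per position — 1:zapialm {NOUN,DET}; 2:zapialm {NOUN,DET}; 3:thiap {CONJ}; 4:kraurp {PREP}; 5:thish {CONJ}.
One satisfying assignment: NOUN NOUN CONJ PREP CONJ.
Rule-by-rule: rule 1 satisfied; rule 2 satisfied; rule 3 satisfied.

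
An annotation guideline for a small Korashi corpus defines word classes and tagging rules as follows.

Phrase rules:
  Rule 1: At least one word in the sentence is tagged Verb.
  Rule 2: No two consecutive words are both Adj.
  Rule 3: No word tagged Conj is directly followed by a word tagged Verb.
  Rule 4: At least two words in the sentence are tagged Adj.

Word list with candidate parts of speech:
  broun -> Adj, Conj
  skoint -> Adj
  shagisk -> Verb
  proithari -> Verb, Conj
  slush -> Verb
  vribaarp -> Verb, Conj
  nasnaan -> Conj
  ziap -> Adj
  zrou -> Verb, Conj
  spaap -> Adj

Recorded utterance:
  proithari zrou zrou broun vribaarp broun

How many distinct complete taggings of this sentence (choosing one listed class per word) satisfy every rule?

7

Candidates per position — 1:proithari {Verb,Conj}; 2:zrou {Verb,Conj}; 3:zrou {Verb,Conj}; 4:broun {Adj,Conj}; 5:vribaarp {Verb,Conj}; 6:broun {Adj,Conj}.
There are 64 candidate sequences in total.
Checking each against the rules leaves 7 sequences.
Count = 7.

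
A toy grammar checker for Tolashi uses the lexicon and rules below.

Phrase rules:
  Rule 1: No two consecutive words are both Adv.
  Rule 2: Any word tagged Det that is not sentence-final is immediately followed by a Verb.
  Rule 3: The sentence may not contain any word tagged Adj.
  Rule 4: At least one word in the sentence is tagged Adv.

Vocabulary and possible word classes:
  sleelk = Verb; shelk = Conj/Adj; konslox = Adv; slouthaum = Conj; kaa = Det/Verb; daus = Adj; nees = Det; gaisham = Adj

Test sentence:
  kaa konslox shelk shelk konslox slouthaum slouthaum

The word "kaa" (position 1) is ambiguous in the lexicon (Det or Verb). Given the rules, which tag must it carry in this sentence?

Candidates per position — 1:kaa {Det,Verb}; 2:konslox {Adv}; 3:shelk {Conj,Adj}; 4:shelk {Conj,Adj}; 5:konslox {Adv}; 6:slouthaum {Conj}; 7:slouthaum {Conj}.
Position 1: Det is ruled out by rule 2; that leaves Verb.
Position 3: Adj is ruled out by rule 3; that leaves Conj.
Position 4: Adj is ruled out by rule 3; that leaves Conj.
That leaves exactly one tagging: Verb Adv Conj Conj Adv Conj Conj.
Checking: rule 1 ok; rule 2 ok; rule 3 ok; rule 4 ok.

Verb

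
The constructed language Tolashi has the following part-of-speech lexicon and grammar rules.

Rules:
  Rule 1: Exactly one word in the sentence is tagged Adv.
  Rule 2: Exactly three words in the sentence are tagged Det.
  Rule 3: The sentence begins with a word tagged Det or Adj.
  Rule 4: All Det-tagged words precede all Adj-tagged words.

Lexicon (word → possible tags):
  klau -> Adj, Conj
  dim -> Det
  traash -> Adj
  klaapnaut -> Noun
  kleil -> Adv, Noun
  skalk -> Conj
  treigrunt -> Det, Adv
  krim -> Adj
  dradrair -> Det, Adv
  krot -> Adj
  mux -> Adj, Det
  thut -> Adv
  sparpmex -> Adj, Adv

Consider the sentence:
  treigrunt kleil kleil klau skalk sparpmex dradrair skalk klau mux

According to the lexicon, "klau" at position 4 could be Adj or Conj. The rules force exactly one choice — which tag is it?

Conj

Candidates per position — 1:treigrunt {Det,Adv}; 2:kleil {Adv,Noun}; 3:kleil {Adv,Noun}; 4:klau {Adj,Conj}; 5:skalk {Conj}; 6:sparpmex {Adj,Adv}; 7:dradrair {Det,Adv}; 8:skalk {Conj}; 9:klau {Adj,Conj}; 10:mux {Adj,Det}.
Position 1: Adv is ruled out by rule 2; that leaves Det.
Position 7: Adv is ruled out by rule 2; that leaves Det.
Position 10: Adj is ruled out by rule 2; that leaves Det.
Position 4: Adj is ruled out by rule 4; that leaves Conj.
Position 6: Adj is ruled out by rule 4; that leaves Adv.
Position 9: Adj is ruled out by rule 4; that leaves Conj.
Position 2: Adv is ruled out by rule 1; that leaves Noun.
Position 3: Adv is ruled out by rule 1; that leaves Noun.
The unique satisfying tagging is: Det Noun Noun Conj Conj Adv Det Conj Conj Det.
Checking: rule 1 ✓; rule 2 ✓; rule 3 ✓; rule 4 ✓.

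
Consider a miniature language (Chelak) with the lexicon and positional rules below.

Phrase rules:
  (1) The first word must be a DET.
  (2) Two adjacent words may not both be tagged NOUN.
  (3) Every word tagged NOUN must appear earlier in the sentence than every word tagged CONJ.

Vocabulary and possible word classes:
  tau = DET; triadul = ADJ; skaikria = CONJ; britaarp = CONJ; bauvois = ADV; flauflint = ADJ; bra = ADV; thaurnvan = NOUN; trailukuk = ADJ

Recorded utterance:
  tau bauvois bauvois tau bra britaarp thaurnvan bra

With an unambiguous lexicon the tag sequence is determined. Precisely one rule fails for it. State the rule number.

Fixed tagging: DET ADV ADV DET ADV CONJ NOUN ADV.
Rule check: R1 ok, R2 ok, R3 fails.
Only rule 3 fails.

3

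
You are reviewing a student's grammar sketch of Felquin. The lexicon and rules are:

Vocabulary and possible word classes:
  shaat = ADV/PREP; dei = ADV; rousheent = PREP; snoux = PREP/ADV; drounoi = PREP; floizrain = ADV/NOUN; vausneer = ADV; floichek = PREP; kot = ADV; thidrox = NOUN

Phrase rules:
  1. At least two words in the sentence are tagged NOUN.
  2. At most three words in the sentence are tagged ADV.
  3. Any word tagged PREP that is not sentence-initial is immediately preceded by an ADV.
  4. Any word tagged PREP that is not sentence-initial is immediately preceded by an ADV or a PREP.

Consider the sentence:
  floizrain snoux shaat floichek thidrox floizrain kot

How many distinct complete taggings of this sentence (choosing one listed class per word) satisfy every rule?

Candidates per position — 1:floizrain {ADV,NOUN}; 2:snoux {PREP,ADV}; 3:shaat {ADV,PREP}; 4:floichek {PREP}; 5:thidrox {NOUN}; 6:floizrain {ADV,NOUN}; 7:kot {ADV}.
There are 16 candidate sequences in total.
The sequences that satisfy every rule: ADV PREP ADV PREP NOUN NOUN ADV; NOUN ADV ADV PREP NOUN NOUN ADV.
Count = 2.

2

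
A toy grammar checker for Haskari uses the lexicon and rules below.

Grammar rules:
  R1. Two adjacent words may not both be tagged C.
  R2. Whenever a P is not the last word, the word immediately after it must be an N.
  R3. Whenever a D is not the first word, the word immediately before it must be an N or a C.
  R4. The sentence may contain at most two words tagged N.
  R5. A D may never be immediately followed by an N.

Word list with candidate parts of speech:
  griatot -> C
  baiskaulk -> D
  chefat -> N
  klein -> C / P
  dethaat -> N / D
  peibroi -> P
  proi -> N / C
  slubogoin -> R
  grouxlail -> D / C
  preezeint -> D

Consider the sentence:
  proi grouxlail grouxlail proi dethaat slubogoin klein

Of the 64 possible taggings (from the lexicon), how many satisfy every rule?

10

Candidates per position — 1:proi {N,C}; 2:grouxlail {D,C}; 3:grouxlail {D,C}; 4:proi {N,C}; 5:dethaat {N,D}; 6:slubogoin {R}; 7:klein {C,P}.
There are 64 candidate sequences in total.
Checking each against the rules leaves 10 sequences.
Count = 10.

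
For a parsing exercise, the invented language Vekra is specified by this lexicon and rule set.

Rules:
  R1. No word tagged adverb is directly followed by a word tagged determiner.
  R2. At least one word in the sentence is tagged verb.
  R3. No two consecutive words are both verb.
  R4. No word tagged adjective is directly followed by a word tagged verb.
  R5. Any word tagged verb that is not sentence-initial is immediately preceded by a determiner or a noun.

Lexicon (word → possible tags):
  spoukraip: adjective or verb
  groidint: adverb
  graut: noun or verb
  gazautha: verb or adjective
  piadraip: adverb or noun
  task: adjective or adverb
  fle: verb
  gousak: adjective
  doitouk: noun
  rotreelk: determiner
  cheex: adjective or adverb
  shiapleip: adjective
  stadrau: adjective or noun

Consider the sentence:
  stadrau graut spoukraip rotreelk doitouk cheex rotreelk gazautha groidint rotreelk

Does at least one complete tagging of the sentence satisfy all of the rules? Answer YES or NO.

NO

Candidates per position — 1:stadrau {adjective,noun}; 2:graut {noun,verb}; 3:spoukraip {adjective,verb}; 4:rotreelk {determiner}; 5:doitouk {noun}; 6:cheex {adjective,adverb}; 7:rotreelk {determiner}; 8:gazautha {verb,adjective}; 9:groidint {adverb}; 10:rotreelk {determiner}.
Rule 1 cannot be satisfied by any choice of tags from the lexicon.
So there is no consistent tagging.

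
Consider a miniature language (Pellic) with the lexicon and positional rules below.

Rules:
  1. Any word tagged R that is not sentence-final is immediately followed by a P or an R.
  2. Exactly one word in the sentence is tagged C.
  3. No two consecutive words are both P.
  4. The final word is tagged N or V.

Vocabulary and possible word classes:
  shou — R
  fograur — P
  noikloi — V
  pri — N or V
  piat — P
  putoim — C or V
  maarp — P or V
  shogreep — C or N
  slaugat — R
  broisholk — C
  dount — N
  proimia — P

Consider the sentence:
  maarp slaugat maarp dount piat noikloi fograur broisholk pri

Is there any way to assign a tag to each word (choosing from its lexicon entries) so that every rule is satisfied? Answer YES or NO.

Candidates per position — 1:maarp {P,V}; 2:slaugat {R}; 3:maarp {P,V}; 4:dount {N}; 5:piat {P}; 6:noikloi {V}; 7:fograur {P}; 8:broisholk {C}; 9:pri {N,V}.
One satisfying assignment: P R P N P V P C V.
Verifying each rule — rule 1 ✓; rule 2 ✓; rule 3 ✓; rule 4 ✓.

YES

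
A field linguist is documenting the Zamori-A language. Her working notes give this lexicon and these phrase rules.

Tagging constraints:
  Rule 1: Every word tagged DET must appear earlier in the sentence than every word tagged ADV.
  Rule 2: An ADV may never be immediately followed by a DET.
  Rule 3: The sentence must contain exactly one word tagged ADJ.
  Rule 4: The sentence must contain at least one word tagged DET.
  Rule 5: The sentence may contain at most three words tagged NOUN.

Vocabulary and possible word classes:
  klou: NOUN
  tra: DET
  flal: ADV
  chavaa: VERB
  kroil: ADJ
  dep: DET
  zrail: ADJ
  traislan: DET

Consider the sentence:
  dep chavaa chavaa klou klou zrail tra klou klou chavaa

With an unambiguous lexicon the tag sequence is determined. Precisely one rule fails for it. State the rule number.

5

Fixed tagging: DET VERB VERB NOUN NOUN ADJ DET NOUN NOUN VERB.
Applying the rules: R1 holds, R2 holds, R3 holds, R4 holds, R5 violated.
Only rule 5 fails.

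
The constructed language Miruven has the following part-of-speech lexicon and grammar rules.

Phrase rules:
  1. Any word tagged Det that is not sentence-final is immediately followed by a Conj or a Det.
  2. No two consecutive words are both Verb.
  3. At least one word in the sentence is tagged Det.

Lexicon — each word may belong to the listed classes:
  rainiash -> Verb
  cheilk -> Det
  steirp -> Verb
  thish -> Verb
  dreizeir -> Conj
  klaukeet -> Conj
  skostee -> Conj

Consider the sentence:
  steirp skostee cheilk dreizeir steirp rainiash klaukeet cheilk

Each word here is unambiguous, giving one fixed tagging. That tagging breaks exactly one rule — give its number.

Fixed tagging: Verb Conj Det Conj Verb Verb Conj Det.
Checking each rule: R1 pass, R2 fail, R3 pass.
Only rule 2 fails.

2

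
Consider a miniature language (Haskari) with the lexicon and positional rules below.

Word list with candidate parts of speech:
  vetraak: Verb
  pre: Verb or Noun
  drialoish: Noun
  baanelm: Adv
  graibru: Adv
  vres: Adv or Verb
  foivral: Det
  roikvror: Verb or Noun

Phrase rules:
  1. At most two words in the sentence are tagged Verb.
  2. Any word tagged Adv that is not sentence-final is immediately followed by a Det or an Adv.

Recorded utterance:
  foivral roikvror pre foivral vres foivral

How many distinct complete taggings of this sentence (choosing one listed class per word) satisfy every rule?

Candidates per position — 1:foivral {Det}; 2:roikvror {Verb,Noun}; 3:pre {Verb,Noun}; 4:foivral {Det}; 5:vres {Adv,Verb}; 6:foivral {Det}.
There are 8 candidate sequences in total.
Checking each against the rules leaves 7 sequences.
Count = 7.

7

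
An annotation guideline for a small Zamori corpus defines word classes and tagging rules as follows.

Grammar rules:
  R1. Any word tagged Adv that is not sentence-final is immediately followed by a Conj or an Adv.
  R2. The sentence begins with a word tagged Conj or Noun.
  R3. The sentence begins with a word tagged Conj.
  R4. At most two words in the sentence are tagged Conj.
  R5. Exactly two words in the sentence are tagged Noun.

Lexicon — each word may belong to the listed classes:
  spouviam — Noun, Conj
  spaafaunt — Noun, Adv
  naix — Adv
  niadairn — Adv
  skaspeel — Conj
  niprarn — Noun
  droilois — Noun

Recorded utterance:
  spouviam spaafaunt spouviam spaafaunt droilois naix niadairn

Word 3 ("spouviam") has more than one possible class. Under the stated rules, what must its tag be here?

Conj

Candidates per position — 1:spouviam {Noun,Conj}; 2:spaafaunt {Noun,Adv}; 3:spouviam {Noun,Conj}; 4:spaafaunt {Noun,Adv}; 5:droilois {Noun}; 6:naix {Adv}; 7:niadairn {Adv}.
At position 1, choosing Noun makes rule 3 impossible to satisfy; hence Conj.
At position 4, choosing Adv makes rule 1 impossible to satisfy; hence Noun.
At position 2, choosing Noun makes rule 5 impossible to satisfy; hence Adv.
At position 3, choosing Noun makes rule 1 impossible to satisfy; hence Conj.
The only consistent sequence is: Conj Adv Conj Noun Noun Adv Adv.
Rule-by-rule: rule 1 satisfied; rule 2 satisfied; rule 3 satisfied; rule 4 satisfied; rule 5 satisfied.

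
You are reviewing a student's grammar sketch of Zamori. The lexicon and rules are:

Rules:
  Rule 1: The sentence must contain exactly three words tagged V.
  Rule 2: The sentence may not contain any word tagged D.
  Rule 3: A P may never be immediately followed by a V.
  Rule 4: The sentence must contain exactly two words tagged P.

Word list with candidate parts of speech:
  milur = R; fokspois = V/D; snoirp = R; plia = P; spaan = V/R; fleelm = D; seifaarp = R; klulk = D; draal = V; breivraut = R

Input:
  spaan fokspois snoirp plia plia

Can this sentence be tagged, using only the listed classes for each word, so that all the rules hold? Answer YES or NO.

Candidates per position — 1:spaan {V,R}; 2:fokspois {V,D}; 3:snoirp {R}; 4:plia {P}; 5:plia {P}.
Rule 1 cannot be satisfied by any choice of tags from the lexicon.
So there is no consistent tagging.

NO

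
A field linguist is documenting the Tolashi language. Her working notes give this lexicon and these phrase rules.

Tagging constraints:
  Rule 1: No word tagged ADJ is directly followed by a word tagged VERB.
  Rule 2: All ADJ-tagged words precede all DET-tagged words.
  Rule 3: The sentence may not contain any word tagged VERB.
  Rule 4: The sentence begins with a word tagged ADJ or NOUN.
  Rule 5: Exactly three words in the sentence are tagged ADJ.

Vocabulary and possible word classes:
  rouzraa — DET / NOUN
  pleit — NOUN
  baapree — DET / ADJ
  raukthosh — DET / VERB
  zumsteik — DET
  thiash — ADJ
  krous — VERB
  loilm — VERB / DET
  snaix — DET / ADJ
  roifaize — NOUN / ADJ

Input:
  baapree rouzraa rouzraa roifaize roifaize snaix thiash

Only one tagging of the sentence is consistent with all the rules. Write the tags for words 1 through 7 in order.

ADJ NOUN NOUN NOUN NOUN ADJ ADJ

Candidates per position — 1:baapree {DET,ADJ}; 2:rouzraa {DET,NOUN}; 3:rouzraa {DET,NOUN}; 4:roifaize {NOUN,ADJ}; 5:roifaize {NOUN,ADJ}; 6:snaix {DET,ADJ}; 7:thiash {ADJ}.
Position 1: DET is ruled out by rule 2; that leaves ADJ.
Position 2: DET is ruled out by rule 2; that leaves NOUN.
Position 3: DET is ruled out by rule 2; that leaves NOUN.
Position 6: DET is ruled out by rule 2; that leaves ADJ.
Position 4: ADJ is ruled out by rule 5; that leaves NOUN.
Position 5: ADJ is ruled out by rule 5; that leaves NOUN.
The unique satisfying tagging is: ADJ NOUN NOUN NOUN NOUN ADJ ADJ.
Rule-by-rule: rule 1 ✓; rule 2 ✓; rule 3 ✓; rule 4 ✓; rule 5 ✓.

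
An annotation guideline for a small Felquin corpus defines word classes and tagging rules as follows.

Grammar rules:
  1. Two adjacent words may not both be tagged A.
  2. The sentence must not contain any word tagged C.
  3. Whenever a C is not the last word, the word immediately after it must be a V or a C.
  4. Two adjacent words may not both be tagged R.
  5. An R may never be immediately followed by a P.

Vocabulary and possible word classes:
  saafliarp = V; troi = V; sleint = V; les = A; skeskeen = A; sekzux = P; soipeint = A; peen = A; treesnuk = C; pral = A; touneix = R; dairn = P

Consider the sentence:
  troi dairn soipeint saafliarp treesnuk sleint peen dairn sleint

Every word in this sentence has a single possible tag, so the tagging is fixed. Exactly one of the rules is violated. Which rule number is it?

Fixed tagging: V P A V C V A P V.
Applying the rules: R1 ok, R2 fails, R3 ok, R4 ok, R5 ok.
Only rule 2 fails.

2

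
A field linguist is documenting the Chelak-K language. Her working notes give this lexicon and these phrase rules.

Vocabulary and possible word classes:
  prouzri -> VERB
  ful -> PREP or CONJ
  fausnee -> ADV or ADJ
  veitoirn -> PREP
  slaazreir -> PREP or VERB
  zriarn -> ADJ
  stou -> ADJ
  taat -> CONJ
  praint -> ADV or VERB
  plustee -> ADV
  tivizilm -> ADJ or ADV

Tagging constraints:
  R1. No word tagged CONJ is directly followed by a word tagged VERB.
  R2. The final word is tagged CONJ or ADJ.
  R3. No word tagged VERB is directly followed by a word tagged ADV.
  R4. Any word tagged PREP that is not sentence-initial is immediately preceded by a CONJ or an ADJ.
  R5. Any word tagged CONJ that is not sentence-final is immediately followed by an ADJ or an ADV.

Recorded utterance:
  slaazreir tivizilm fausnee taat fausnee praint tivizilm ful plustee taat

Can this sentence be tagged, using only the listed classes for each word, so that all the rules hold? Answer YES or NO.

Candidates per position — 1:slaazreir {PREP,VERB}; 2:tivizilm {ADJ,ADV}; 3:fausnee {ADV,ADJ}; 4:taat {CONJ}; 5:fausnee {ADV,ADJ}; 6:praint {ADV,VERB}; 7:tivizilm {ADJ,ADV}; 8:ful {PREP,CONJ}; 9:plustee {ADV}; 10:taat {CONJ}.
One satisfying assignment: PREP ADV ADJ CONJ ADV ADV ADJ CONJ ADV CONJ.
Verifying each rule — rule 1 satisfied; rule 2 satisfied; rule 3 satisfied; rule 4 satisfied; rule 5 satisfied.

YES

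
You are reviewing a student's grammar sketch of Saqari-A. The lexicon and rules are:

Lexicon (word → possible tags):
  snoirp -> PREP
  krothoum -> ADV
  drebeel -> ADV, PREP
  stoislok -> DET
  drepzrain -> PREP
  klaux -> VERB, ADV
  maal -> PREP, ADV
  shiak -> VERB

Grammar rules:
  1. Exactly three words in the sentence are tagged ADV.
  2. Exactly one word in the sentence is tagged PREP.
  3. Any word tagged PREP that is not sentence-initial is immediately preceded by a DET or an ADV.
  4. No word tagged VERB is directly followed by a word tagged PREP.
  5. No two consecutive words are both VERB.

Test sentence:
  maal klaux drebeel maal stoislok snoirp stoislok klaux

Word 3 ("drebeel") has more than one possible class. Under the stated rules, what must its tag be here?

Candidates per position — 1:maal {PREP,ADV}; 2:klaux {VERB,ADV}; 3:drebeel {ADV,PREP}; 4:maal {PREP,ADV}; 5:stoislok {DET}; 6:snoirp {PREP}; 7:stoislok {DET}; 8:klaux {VERB,ADV}.
If word 1 were PREP, no tagging could satisfy rule 2; so word 1 is ADV.
If word 3 were PREP, no tagging could satisfy rule 2; so word 3 is ADV.
If word 4 were PREP, no tagging could satisfy rule 2; so word 4 is ADV.
If word 8 were ADV, no tagging could satisfy rule 1; so word 8 is VERB.
If word 2 were ADV, no tagging could satisfy rule 1; so word 2 is VERB.
The only consistent sequence is: ADV VERB ADV ADV DET PREP DET VERB.
Check: rule 1 holds; rule 2 holds; rule 3 holds; rule 4 holds; rule 5 holds.

ADV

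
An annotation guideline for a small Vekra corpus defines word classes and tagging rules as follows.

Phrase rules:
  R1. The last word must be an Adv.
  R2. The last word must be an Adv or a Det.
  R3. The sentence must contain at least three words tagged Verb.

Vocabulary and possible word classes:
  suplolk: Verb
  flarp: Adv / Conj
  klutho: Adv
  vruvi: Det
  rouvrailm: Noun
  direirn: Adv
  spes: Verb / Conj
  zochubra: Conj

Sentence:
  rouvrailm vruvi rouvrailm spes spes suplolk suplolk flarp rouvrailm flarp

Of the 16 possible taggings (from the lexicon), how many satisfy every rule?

6

Candidates per position — 1:rouvrailm {Noun}; 2:vruvi {Det}; 3:rouvrailm {Noun}; 4:spes {Verb,Conj}; 5:spes {Verb,Conj}; 6:suplolk {Verb}; 7:suplolk {Verb}; 8:flarp {Adv,Conj}; 9:rouvrailm {Noun}; 10:flarp {Adv,Conj}.
There are 16 candidate sequences in total.
Checking each against the rules leaves 6 sequences.
Count = 6.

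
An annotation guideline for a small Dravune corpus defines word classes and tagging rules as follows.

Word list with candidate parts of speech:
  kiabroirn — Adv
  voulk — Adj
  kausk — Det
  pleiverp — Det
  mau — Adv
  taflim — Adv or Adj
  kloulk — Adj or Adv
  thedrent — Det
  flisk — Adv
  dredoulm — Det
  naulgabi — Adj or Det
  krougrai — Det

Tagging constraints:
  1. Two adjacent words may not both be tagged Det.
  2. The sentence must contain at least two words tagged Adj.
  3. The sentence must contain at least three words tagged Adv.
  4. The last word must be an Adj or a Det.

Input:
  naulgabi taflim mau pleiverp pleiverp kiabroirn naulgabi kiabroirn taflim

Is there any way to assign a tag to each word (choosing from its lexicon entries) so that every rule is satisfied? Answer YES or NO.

NO

Candidates per position — 1:naulgabi {Adj,Det}; 2:taflim {Adv,Adj}; 3:mau {Adv}; 4:pleiverp {Det}; 5:pleiverp {Det}; 6:kiabroirn {Adv}; 7:naulgabi {Adj,Det}; 8:kiabroirn {Adv}; 9:taflim {Adv,Adj}.
Rule 1 cannot be satisfied by any choice of tags from the lexicon.
So there is no consistent tagging.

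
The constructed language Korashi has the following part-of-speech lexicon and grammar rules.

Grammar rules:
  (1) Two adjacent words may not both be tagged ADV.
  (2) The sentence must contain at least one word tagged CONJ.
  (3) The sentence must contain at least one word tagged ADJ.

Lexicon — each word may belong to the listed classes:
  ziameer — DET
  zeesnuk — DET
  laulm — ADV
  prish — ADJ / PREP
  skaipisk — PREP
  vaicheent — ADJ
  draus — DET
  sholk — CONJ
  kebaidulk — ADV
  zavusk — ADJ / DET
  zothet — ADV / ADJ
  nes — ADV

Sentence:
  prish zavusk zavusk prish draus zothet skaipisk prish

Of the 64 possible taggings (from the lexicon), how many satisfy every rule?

Candidates per position — 1:prish {ADJ,PREP}; 2:zavusk {ADJ,DET}; 3:zavusk {ADJ,DET}; 4:prish {ADJ,PREP}; 5:draus {DET}; 6:zothet {ADV,ADJ}; 7:skaipisk {PREP}; 8:prish {ADJ,PREP}.
There are 64 candidate sequences in total.
Rule 2 cannot be satisfied by any choice of tags from the lexicon.
So there is no consistent tagging.
Count = 0.

0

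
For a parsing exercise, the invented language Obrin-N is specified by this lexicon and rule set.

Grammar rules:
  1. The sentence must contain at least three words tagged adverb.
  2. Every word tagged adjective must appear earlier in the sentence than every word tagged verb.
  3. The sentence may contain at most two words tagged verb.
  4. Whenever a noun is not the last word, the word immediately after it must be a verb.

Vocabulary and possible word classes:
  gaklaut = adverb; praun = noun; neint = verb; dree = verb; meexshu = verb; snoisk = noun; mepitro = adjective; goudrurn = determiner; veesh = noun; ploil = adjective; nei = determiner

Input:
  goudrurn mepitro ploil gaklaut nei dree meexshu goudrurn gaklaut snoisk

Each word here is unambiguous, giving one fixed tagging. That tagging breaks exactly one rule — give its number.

1

Fixed tagging: determiner adjective adjective adverb determiner verb verb determiner adverb noun.
Applying the rules: R1 fails, R2 ok, R3 ok, R4 ok.
Only rule 1 fails.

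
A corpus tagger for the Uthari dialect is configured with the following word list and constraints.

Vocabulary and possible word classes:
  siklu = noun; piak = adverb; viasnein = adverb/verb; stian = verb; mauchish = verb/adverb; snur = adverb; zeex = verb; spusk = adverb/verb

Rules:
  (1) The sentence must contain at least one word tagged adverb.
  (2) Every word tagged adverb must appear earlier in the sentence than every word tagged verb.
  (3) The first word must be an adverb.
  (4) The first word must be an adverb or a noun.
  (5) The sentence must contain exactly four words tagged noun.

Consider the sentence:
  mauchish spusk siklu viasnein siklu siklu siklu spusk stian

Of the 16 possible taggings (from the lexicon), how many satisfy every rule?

4

Candidates per position — 1:mauchish {verb,adverb}; 2:spusk {adverb,verb}; 3:siklu {noun}; 4:viasnein {adverb,verb}; 5:siklu {noun}; 6:siklu {noun}; 7:siklu {noun}; 8:spusk {adverb,verb}; 9:stian {verb}.
There are 16 candidate sequences in total.
The sequences that satisfy every rule: adverb adverb noun adverb noun noun noun adverb verb; adverb adverb noun adverb noun noun noun verb verb; adverb adverb noun verb noun noun noun verb verb; adverb verb noun verb noun noun noun verb verb.
Count = 4.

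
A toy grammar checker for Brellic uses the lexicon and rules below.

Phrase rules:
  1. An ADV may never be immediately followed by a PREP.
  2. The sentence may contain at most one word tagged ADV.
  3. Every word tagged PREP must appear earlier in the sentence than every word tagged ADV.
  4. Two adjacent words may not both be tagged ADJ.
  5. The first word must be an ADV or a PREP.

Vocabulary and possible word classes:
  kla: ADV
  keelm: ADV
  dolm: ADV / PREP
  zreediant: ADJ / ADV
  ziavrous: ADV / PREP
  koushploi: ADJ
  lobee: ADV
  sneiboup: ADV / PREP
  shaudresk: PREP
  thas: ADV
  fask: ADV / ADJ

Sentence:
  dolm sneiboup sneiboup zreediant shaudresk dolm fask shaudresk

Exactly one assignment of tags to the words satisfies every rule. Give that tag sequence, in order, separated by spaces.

Candidates per position — 1:dolm {ADV,PREP}; 2:sneiboup {ADV,PREP}; 3:sneiboup {ADV,PREP}; 4:zreediant {ADJ,ADV}; 5:shaudresk {PREP}; 6:dolm {ADV,PREP}; 7:fask {ADV,ADJ}; 8:shaudresk {PREP}.
Position 1: tagging it ADV would leave rule 3 unsatisfiable, so it must be PREP.
Position 2: tagging it ADV would leave rule 3 unsatisfiable, so it must be PREP.
Position 3: tagging it ADV would leave rule 3 unsatisfiable, so it must be PREP.
Position 4: tagging it ADV would leave rule 1 unsatisfiable, so it must be ADJ.
Position 6: tagging it ADV would leave rule 3 unsatisfiable, so it must be PREP.
Position 7: tagging it ADV would leave rule 1 unsatisfiable, so it must be ADJ.
So the tagging must be: PREP PREP PREP ADJ PREP PREP ADJ PREP.
Rule-by-rule: rule 1 satisfied; rule 2 satisfied; rule 3 satisfied; rule 4 satisfied; rule 5 satisfied.

PREP PREP PREP ADJ PREP PREP ADJ PREP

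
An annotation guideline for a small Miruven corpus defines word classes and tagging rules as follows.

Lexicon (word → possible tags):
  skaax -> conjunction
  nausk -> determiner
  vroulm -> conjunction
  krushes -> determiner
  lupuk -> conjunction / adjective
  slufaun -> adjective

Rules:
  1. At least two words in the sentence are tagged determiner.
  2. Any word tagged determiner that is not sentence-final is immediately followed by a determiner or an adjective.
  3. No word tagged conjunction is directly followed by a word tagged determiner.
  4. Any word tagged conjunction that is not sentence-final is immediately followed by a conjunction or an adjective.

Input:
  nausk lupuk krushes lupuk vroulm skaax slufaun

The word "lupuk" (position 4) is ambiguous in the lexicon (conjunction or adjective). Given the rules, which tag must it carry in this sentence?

adjective

Candidates per position — 1:nausk {determiner}; 2:lupuk {conjunction,adjective}; 3:krushes {determiner}; 4:lupuk {conjunction,adjective}; 5:vroulm {conjunction}; 6:skaax {conjunction}; 7:slufaun {adjective}.
Position 2: tagging it conjunction would leave rule 2 unsatisfiable, so it must be adjective.
Position 4: tagging it conjunction would leave rule 2 unsatisfiable, so it must be adjective.
So the tagging must be: determiner adjective determiner adjective conjunction conjunction adjective.
Verifying each rule — rule 1 ✓; rule 2 ✓; rule 3 ✓; rule 4 ✓.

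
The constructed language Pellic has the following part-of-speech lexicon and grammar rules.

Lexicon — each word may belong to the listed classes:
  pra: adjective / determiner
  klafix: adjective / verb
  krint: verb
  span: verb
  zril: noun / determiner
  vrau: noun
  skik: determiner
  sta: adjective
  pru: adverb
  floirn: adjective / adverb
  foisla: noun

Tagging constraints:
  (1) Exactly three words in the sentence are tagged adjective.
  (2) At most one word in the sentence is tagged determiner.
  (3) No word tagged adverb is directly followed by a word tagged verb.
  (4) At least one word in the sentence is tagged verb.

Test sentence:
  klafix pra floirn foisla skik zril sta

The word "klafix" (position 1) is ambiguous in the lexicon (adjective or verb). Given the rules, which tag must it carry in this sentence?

verb

Candidates per position — 1:klafix {adjective,verb}; 2:pra {adjective,determiner}; 3:floirn {adjective,adverb}; 4:foisla {noun}; 5:skik {determiner}; 6:zril {noun,determiner}; 7:sta {adjective}.
At position 1, choosing adjective makes rule 4 impossible to satisfy; hence verb.
At position 2, choosing determiner makes rule 1 impossible to satisfy; hence adjective.
At position 3, choosing adverb makes rule 1 impossible to satisfy; hence adjective.
At position 6, choosing determiner makes rule 2 impossible to satisfy; hence noun.
The only consistent sequence is: verb adjective adjective noun determiner noun adjective.
Verifying each rule — rule 1 holds; rule 2 holds; rule 3 holds; rule 4 holds.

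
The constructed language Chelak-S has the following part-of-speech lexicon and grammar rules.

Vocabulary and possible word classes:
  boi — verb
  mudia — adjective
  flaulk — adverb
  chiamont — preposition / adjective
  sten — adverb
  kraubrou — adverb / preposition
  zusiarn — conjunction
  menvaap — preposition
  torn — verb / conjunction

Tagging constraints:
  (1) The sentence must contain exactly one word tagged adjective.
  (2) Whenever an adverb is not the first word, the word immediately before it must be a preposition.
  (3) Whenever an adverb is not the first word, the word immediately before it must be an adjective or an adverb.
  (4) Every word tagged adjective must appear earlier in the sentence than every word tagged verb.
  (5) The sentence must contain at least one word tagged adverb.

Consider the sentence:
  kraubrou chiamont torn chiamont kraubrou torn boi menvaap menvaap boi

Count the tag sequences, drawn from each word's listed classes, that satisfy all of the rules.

6

Candidates per position — 1:kraubrou {adverb,preposition}; 2:chiamont {preposition,adjective}; 3:torn {verb,conjunction}; 4:chiamont {preposition,adjective}; 5:kraubrou {adverb,preposition}; 6:torn {verb,conjunction}; 7:boi {verb}; 8:menvaap {preposition}; 9:menvaap {preposition}; 10:boi {verb}.
There are 64 candidate sequences in total.
Checking each against the rules leaves 6 sequences.
Count = 6.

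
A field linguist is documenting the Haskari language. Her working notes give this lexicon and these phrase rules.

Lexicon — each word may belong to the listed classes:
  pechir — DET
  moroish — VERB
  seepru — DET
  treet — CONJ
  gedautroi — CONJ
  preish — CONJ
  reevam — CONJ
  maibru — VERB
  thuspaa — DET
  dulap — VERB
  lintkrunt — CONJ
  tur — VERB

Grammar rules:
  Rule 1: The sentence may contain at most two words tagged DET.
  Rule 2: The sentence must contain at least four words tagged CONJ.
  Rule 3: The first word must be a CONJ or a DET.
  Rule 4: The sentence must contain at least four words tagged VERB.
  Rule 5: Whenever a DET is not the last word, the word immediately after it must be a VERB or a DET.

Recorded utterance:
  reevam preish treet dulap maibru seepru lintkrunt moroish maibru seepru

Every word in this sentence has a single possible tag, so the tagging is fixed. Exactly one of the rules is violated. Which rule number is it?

5

Fixed tagging: CONJ CONJ CONJ VERB VERB DET CONJ VERB VERB DET.
Rule check: R1 ✓, R2 ✓, R3 ✓, R4 ✓, R5 ✗.
Only rule 5 fails.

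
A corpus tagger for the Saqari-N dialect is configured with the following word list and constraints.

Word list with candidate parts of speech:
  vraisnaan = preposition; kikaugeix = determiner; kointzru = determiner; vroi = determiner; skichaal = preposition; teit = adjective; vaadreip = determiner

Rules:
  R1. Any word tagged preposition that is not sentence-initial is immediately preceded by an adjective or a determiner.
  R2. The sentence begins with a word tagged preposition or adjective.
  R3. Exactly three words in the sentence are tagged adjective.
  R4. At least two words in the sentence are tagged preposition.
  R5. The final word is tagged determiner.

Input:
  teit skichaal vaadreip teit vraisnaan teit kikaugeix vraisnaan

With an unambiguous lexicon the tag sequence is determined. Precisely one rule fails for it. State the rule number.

Fixed tagging: adjective preposition determiner adjective preposition adjective determiner preposition.
Rule check: R1 pass, R2 pass, R3 pass, R4 pass, R5 fail.
Only rule 5 fails.

5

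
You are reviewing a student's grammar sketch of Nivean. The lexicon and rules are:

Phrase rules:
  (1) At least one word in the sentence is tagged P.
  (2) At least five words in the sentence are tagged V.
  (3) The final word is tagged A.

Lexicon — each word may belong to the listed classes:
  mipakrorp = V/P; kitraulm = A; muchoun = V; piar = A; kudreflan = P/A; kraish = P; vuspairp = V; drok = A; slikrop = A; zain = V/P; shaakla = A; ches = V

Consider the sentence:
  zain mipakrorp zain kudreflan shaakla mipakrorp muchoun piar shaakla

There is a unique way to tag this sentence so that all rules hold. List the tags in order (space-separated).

Candidates per position — 1:zain {V,P}; 2:mipakrorp {V,P}; 3:zain {V,P}; 4:kudreflan {P,A}; 5:shaakla {A}; 6:mipakrorp {V,P}; 7:muchoun {V}; 8:piar {A}; 9:shaakla {A}.
If word 1 were P, no tagging could satisfy rule 2; so word 1 is V.
If word 2 were P, no tagging could satisfy rule 2; so word 2 is V.
If word 3 were P, no tagging could satisfy rule 2; so word 3 is V.
If word 6 were P, no tagging could satisfy rule 2; so word 6 is V.
If word 4 were A, no tagging could satisfy rule 1; so word 4 is P.
The unique satisfying tagging is: V V V P A V V A A.
Verifying each rule — rule 1 holds; rule 2 holds; rule 3 holds.

V V V P A V V A A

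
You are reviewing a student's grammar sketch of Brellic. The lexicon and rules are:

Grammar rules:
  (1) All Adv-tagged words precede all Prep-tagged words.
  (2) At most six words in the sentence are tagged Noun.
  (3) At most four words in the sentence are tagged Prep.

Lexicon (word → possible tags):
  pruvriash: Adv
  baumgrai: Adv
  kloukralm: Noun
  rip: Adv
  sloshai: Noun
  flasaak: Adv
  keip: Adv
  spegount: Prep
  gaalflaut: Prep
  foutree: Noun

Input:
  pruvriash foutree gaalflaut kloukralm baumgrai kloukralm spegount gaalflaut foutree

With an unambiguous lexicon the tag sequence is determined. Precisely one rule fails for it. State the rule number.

1

Fixed tagging: Adv Noun Prep Noun Adv Noun Prep Prep Noun.
Applying the rules: R1 violated, R2 holds, R3 holds.
Only rule 1 fails.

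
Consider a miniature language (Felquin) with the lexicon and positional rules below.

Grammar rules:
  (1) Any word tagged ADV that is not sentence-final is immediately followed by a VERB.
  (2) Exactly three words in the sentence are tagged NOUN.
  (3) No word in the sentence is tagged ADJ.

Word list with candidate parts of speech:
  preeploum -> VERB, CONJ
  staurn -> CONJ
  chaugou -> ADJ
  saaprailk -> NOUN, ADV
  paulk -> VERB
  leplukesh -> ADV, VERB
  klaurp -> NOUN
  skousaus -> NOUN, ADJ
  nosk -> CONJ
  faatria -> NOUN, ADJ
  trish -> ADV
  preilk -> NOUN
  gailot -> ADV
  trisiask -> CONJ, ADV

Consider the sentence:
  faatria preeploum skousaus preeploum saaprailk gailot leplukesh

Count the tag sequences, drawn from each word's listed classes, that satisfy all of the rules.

Candidates per position — 1:faatria {NOUN,ADJ}; 2:preeploum {VERB,CONJ}; 3:skousaus {NOUN,ADJ}; 4:preeploum {VERB,CONJ}; 5:saaprailk {NOUN,ADV}; 6:gailot {ADV}; 7:leplukesh {ADV,VERB}.
There are 64 candidate sequences in total.
The sequences that satisfy every rule: NOUN VERB NOUN VERB NOUN ADV VERB; NOUN VERB NOUN CONJ NOUN ADV VERB; NOUN CONJ NOUN VERB NOUN ADV VERB; NOUN CONJ NOUN CONJ NOUN ADV VERB.
Count = 4.

4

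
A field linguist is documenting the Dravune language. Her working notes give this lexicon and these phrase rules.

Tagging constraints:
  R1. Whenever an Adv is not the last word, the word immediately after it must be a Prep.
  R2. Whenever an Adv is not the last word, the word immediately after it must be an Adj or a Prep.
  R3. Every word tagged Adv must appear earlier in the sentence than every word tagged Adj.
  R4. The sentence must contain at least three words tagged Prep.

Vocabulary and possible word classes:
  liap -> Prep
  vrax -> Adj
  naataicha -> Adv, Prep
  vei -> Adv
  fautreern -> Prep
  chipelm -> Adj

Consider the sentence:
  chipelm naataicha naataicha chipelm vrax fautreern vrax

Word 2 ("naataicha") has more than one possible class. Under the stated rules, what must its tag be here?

Prep

Candidates per position — 1:chipelm {Adj}; 2:naataicha {Adv,Prep}; 3:naataicha {Adv,Prep}; 4:chipelm {Adj}; 5:vrax {Adj}; 6:fautreern {Prep}; 7:vrax {Adj}.
Word 2 cannot be Adv — rule 3 would then fail for every completion. It is Prep.
Word 3 cannot be Adv — rule 1 would then fail for every completion. It is Prep.
The only consistent sequence is: Adj Prep Prep Adj Adj Prep Adj.
Verifying each rule — rule 1 ✓; rule 2 ✓; rule 3 ✓; rule 4 ✓.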